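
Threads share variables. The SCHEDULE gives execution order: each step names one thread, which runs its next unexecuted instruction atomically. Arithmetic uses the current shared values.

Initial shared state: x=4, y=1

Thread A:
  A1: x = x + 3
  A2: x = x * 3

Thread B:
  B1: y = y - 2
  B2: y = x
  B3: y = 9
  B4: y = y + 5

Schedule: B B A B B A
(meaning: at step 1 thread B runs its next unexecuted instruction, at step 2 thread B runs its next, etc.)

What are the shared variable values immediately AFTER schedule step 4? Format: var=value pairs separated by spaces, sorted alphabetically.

Answer: x=7 y=9

Derivation:
Step 1: thread B executes B1 (y = y - 2). Shared: x=4 y=-1. PCs: A@0 B@1
Step 2: thread B executes B2 (y = x). Shared: x=4 y=4. PCs: A@0 B@2
Step 3: thread A executes A1 (x = x + 3). Shared: x=7 y=4. PCs: A@1 B@2
Step 4: thread B executes B3 (y = 9). Shared: x=7 y=9. PCs: A@1 B@3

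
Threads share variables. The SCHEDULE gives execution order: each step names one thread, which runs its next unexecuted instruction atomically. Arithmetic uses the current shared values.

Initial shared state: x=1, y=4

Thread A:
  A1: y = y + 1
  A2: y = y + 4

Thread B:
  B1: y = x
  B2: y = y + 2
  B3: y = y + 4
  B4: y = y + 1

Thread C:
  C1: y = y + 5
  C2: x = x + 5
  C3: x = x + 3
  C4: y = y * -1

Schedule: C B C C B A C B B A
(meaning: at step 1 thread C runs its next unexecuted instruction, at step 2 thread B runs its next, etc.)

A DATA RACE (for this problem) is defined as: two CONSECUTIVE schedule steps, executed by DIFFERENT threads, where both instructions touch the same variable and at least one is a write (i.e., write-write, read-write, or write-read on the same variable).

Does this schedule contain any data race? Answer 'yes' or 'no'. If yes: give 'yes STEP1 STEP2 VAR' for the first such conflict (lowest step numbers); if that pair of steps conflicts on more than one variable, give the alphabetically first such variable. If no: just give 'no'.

Steps 1,2: C(y = y + 5) vs B(y = x). RACE on y (W-W).
Steps 2,3: B(y = x) vs C(x = x + 5). RACE on x (R-W).
Steps 3,4: same thread (C). No race.
Steps 4,5: C(r=x,w=x) vs B(r=y,w=y). No conflict.
Steps 5,6: B(y = y + 2) vs A(y = y + 1). RACE on y (W-W).
Steps 6,7: A(y = y + 1) vs C(y = y * -1). RACE on y (W-W).
Steps 7,8: C(y = y * -1) vs B(y = y + 4). RACE on y (W-W).
Steps 8,9: same thread (B). No race.
Steps 9,10: B(y = y + 1) vs A(y = y + 4). RACE on y (W-W).
First conflict at steps 1,2.

Answer: yes 1 2 y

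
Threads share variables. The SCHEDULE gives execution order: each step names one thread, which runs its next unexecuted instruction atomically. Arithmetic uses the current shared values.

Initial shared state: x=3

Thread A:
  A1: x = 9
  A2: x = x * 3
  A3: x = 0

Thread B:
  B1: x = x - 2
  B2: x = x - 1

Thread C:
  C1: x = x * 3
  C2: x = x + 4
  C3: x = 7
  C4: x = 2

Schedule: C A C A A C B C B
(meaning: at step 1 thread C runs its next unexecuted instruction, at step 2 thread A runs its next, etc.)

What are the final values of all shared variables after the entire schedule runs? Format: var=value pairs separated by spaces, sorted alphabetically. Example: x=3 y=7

Answer: x=1

Derivation:
Step 1: thread C executes C1 (x = x * 3). Shared: x=9. PCs: A@0 B@0 C@1
Step 2: thread A executes A1 (x = 9). Shared: x=9. PCs: A@1 B@0 C@1
Step 3: thread C executes C2 (x = x + 4). Shared: x=13. PCs: A@1 B@0 C@2
Step 4: thread A executes A2 (x = x * 3). Shared: x=39. PCs: A@2 B@0 C@2
Step 5: thread A executes A3 (x = 0). Shared: x=0. PCs: A@3 B@0 C@2
Step 6: thread C executes C3 (x = 7). Shared: x=7. PCs: A@3 B@0 C@3
Step 7: thread B executes B1 (x = x - 2). Shared: x=5. PCs: A@3 B@1 C@3
Step 8: thread C executes C4 (x = 2). Shared: x=2. PCs: A@3 B@1 C@4
Step 9: thread B executes B2 (x = x - 1). Shared: x=1. PCs: A@3 B@2 C@4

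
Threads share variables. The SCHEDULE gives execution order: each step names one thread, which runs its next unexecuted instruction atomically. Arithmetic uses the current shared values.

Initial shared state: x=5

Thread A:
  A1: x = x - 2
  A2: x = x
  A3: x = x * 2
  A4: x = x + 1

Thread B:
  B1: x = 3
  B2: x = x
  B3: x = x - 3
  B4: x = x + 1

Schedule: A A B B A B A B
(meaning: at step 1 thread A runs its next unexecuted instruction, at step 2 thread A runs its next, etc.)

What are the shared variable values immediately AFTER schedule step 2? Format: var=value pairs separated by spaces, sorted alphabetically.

Step 1: thread A executes A1 (x = x - 2). Shared: x=3. PCs: A@1 B@0
Step 2: thread A executes A2 (x = x). Shared: x=3. PCs: A@2 B@0

Answer: x=3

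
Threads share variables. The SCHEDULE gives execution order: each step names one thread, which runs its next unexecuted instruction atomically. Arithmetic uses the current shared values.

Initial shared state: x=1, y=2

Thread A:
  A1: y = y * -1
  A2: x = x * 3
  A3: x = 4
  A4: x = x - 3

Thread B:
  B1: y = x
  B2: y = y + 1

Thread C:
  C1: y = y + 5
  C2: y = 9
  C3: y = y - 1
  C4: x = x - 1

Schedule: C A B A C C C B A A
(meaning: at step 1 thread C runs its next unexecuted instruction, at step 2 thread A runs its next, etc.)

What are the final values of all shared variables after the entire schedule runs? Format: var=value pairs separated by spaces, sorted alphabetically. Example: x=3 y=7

Answer: x=1 y=9

Derivation:
Step 1: thread C executes C1 (y = y + 5). Shared: x=1 y=7. PCs: A@0 B@0 C@1
Step 2: thread A executes A1 (y = y * -1). Shared: x=1 y=-7. PCs: A@1 B@0 C@1
Step 3: thread B executes B1 (y = x). Shared: x=1 y=1. PCs: A@1 B@1 C@1
Step 4: thread A executes A2 (x = x * 3). Shared: x=3 y=1. PCs: A@2 B@1 C@1
Step 5: thread C executes C2 (y = 9). Shared: x=3 y=9. PCs: A@2 B@1 C@2
Step 6: thread C executes C3 (y = y - 1). Shared: x=3 y=8. PCs: A@2 B@1 C@3
Step 7: thread C executes C4 (x = x - 1). Shared: x=2 y=8. PCs: A@2 B@1 C@4
Step 8: thread B executes B2 (y = y + 1). Shared: x=2 y=9. PCs: A@2 B@2 C@4
Step 9: thread A executes A3 (x = 4). Shared: x=4 y=9. PCs: A@3 B@2 C@4
Step 10: thread A executes A4 (x = x - 3). Shared: x=1 y=9. PCs: A@4 B@2 C@4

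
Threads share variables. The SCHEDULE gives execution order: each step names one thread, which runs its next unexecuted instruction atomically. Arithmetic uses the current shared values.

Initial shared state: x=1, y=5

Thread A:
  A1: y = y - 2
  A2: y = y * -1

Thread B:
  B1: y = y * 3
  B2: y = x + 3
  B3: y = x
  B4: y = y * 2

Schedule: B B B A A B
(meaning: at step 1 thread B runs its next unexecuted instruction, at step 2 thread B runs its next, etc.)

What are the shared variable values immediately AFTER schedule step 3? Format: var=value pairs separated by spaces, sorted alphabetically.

Answer: x=1 y=1

Derivation:
Step 1: thread B executes B1 (y = y * 3). Shared: x=1 y=15. PCs: A@0 B@1
Step 2: thread B executes B2 (y = x + 3). Shared: x=1 y=4. PCs: A@0 B@2
Step 3: thread B executes B3 (y = x). Shared: x=1 y=1. PCs: A@0 B@3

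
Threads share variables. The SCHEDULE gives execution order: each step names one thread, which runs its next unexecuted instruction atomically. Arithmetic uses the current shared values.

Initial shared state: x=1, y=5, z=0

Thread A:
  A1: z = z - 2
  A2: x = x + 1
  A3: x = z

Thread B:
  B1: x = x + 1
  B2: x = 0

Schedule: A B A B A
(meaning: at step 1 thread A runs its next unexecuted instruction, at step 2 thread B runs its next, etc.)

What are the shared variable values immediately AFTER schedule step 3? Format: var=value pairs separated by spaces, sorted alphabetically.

Step 1: thread A executes A1 (z = z - 2). Shared: x=1 y=5 z=-2. PCs: A@1 B@0
Step 2: thread B executes B1 (x = x + 1). Shared: x=2 y=5 z=-2. PCs: A@1 B@1
Step 3: thread A executes A2 (x = x + 1). Shared: x=3 y=5 z=-2. PCs: A@2 B@1

Answer: x=3 y=5 z=-2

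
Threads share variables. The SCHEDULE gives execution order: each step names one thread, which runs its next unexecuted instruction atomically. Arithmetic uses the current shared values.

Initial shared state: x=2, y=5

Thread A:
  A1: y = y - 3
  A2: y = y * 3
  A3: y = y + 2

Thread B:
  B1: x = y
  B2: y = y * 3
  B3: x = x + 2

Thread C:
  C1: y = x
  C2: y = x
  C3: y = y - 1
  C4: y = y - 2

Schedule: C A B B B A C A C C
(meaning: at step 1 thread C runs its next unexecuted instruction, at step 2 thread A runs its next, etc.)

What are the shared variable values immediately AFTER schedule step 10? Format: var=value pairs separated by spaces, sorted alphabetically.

Answer: x=1 y=0

Derivation:
Step 1: thread C executes C1 (y = x). Shared: x=2 y=2. PCs: A@0 B@0 C@1
Step 2: thread A executes A1 (y = y - 3). Shared: x=2 y=-1. PCs: A@1 B@0 C@1
Step 3: thread B executes B1 (x = y). Shared: x=-1 y=-1. PCs: A@1 B@1 C@1
Step 4: thread B executes B2 (y = y * 3). Shared: x=-1 y=-3. PCs: A@1 B@2 C@1
Step 5: thread B executes B3 (x = x + 2). Shared: x=1 y=-3. PCs: A@1 B@3 C@1
Step 6: thread A executes A2 (y = y * 3). Shared: x=1 y=-9. PCs: A@2 B@3 C@1
Step 7: thread C executes C2 (y = x). Shared: x=1 y=1. PCs: A@2 B@3 C@2
Step 8: thread A executes A3 (y = y + 2). Shared: x=1 y=3. PCs: A@3 B@3 C@2
Step 9: thread C executes C3 (y = y - 1). Shared: x=1 y=2. PCs: A@3 B@3 C@3
Step 10: thread C executes C4 (y = y - 2). Shared: x=1 y=0. PCs: A@3 B@3 C@4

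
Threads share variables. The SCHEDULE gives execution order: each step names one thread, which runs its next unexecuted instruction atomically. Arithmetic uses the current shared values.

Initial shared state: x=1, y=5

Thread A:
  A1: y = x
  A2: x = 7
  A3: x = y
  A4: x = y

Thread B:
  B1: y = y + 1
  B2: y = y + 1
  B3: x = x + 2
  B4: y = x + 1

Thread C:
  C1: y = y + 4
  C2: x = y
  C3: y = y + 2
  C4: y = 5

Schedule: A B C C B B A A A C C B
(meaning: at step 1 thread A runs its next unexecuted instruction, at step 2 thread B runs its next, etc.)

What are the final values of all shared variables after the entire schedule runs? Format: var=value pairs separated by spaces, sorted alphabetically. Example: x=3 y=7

Answer: x=7 y=8

Derivation:
Step 1: thread A executes A1 (y = x). Shared: x=1 y=1. PCs: A@1 B@0 C@0
Step 2: thread B executes B1 (y = y + 1). Shared: x=1 y=2. PCs: A@1 B@1 C@0
Step 3: thread C executes C1 (y = y + 4). Shared: x=1 y=6. PCs: A@1 B@1 C@1
Step 4: thread C executes C2 (x = y). Shared: x=6 y=6. PCs: A@1 B@1 C@2
Step 5: thread B executes B2 (y = y + 1). Shared: x=6 y=7. PCs: A@1 B@2 C@2
Step 6: thread B executes B3 (x = x + 2). Shared: x=8 y=7. PCs: A@1 B@3 C@2
Step 7: thread A executes A2 (x = 7). Shared: x=7 y=7. PCs: A@2 B@3 C@2
Step 8: thread A executes A3 (x = y). Shared: x=7 y=7. PCs: A@3 B@3 C@2
Step 9: thread A executes A4 (x = y). Shared: x=7 y=7. PCs: A@4 B@3 C@2
Step 10: thread C executes C3 (y = y + 2). Shared: x=7 y=9. PCs: A@4 B@3 C@3
Step 11: thread C executes C4 (y = 5). Shared: x=7 y=5. PCs: A@4 B@3 C@4
Step 12: thread B executes B4 (y = x + 1). Shared: x=7 y=8. PCs: A@4 B@4 C@4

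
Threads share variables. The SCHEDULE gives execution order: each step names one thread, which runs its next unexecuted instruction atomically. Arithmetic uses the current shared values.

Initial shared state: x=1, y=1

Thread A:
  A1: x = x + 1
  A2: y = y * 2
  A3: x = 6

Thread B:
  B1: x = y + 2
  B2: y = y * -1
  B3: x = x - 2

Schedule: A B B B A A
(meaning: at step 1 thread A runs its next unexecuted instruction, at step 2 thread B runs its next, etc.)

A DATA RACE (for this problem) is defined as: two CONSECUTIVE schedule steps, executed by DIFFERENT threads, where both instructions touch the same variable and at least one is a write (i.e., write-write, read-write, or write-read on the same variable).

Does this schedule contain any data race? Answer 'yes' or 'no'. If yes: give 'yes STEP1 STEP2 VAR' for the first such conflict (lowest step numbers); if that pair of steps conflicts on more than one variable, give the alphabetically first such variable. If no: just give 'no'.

Answer: yes 1 2 x

Derivation:
Steps 1,2: A(x = x + 1) vs B(x = y + 2). RACE on x (W-W).
Steps 2,3: same thread (B). No race.
Steps 3,4: same thread (B). No race.
Steps 4,5: B(r=x,w=x) vs A(r=y,w=y). No conflict.
Steps 5,6: same thread (A). No race.
First conflict at steps 1,2.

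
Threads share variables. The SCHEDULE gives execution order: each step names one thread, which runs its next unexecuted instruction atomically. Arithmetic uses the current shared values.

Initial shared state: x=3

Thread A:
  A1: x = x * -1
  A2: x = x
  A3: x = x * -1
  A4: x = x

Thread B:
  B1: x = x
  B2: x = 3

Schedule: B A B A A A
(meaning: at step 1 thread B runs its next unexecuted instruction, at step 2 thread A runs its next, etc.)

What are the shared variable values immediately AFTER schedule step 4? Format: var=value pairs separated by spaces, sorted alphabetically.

Step 1: thread B executes B1 (x = x). Shared: x=3. PCs: A@0 B@1
Step 2: thread A executes A1 (x = x * -1). Shared: x=-3. PCs: A@1 B@1
Step 3: thread B executes B2 (x = 3). Shared: x=3. PCs: A@1 B@2
Step 4: thread A executes A2 (x = x). Shared: x=3. PCs: A@2 B@2

Answer: x=3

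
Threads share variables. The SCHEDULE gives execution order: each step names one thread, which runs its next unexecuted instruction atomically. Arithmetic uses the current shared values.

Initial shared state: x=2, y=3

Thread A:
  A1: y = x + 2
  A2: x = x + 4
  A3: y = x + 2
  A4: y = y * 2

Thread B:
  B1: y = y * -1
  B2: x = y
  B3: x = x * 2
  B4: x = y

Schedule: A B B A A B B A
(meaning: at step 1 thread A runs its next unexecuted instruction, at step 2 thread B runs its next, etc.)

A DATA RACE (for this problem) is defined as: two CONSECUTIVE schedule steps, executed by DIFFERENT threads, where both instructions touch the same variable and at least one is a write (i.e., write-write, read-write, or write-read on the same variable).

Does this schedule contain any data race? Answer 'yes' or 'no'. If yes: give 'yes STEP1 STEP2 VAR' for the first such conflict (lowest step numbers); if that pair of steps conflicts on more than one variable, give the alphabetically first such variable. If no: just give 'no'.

Answer: yes 1 2 y

Derivation:
Steps 1,2: A(y = x + 2) vs B(y = y * -1). RACE on y (W-W).
Steps 2,3: same thread (B). No race.
Steps 3,4: B(x = y) vs A(x = x + 4). RACE on x (W-W).
Steps 4,5: same thread (A). No race.
Steps 5,6: A(y = x + 2) vs B(x = x * 2). RACE on x (R-W).
Steps 6,7: same thread (B). No race.
Steps 7,8: B(x = y) vs A(y = y * 2). RACE on y (R-W).
First conflict at steps 1,2.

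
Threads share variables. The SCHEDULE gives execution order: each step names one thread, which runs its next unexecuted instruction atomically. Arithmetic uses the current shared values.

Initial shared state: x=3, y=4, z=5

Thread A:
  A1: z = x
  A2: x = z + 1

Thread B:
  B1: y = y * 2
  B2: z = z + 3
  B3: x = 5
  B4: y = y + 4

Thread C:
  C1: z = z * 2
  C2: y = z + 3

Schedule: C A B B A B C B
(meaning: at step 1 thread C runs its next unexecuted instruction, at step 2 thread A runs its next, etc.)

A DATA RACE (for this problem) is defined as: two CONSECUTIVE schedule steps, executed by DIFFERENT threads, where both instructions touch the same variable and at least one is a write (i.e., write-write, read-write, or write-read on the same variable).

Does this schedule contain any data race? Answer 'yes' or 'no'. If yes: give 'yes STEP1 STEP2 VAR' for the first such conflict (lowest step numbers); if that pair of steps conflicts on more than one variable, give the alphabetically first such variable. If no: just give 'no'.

Steps 1,2: C(z = z * 2) vs A(z = x). RACE on z (W-W).
Steps 2,3: A(r=x,w=z) vs B(r=y,w=y). No conflict.
Steps 3,4: same thread (B). No race.
Steps 4,5: B(z = z + 3) vs A(x = z + 1). RACE on z (W-R).
Steps 5,6: A(x = z + 1) vs B(x = 5). RACE on x (W-W).
Steps 6,7: B(r=-,w=x) vs C(r=z,w=y). No conflict.
Steps 7,8: C(y = z + 3) vs B(y = y + 4). RACE on y (W-W).
First conflict at steps 1,2.

Answer: yes 1 2 z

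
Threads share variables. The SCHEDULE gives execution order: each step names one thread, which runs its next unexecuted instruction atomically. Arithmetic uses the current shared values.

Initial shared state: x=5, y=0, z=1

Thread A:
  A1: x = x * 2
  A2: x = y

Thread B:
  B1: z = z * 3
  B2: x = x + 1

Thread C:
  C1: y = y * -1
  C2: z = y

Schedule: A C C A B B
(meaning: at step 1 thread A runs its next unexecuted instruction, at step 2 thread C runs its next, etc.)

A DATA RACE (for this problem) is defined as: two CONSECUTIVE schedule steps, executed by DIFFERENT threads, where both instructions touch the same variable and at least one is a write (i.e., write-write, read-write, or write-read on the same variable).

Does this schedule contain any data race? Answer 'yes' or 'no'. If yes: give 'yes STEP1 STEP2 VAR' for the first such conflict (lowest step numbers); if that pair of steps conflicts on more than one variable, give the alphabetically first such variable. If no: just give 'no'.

Steps 1,2: A(r=x,w=x) vs C(r=y,w=y). No conflict.
Steps 2,3: same thread (C). No race.
Steps 3,4: C(r=y,w=z) vs A(r=y,w=x). No conflict.
Steps 4,5: A(r=y,w=x) vs B(r=z,w=z). No conflict.
Steps 5,6: same thread (B). No race.

Answer: no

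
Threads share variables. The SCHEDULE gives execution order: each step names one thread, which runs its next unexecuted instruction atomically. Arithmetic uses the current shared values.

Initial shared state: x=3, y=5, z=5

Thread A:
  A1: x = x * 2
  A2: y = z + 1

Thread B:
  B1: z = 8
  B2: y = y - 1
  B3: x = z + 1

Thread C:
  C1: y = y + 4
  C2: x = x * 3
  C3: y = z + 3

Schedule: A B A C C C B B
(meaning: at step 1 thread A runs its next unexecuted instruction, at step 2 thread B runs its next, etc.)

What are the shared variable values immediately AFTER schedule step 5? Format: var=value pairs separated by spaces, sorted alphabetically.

Step 1: thread A executes A1 (x = x * 2). Shared: x=6 y=5 z=5. PCs: A@1 B@0 C@0
Step 2: thread B executes B1 (z = 8). Shared: x=6 y=5 z=8. PCs: A@1 B@1 C@0
Step 3: thread A executes A2 (y = z + 1). Shared: x=6 y=9 z=8. PCs: A@2 B@1 C@0
Step 4: thread C executes C1 (y = y + 4). Shared: x=6 y=13 z=8. PCs: A@2 B@1 C@1
Step 5: thread C executes C2 (x = x * 3). Shared: x=18 y=13 z=8. PCs: A@2 B@1 C@2

Answer: x=18 y=13 z=8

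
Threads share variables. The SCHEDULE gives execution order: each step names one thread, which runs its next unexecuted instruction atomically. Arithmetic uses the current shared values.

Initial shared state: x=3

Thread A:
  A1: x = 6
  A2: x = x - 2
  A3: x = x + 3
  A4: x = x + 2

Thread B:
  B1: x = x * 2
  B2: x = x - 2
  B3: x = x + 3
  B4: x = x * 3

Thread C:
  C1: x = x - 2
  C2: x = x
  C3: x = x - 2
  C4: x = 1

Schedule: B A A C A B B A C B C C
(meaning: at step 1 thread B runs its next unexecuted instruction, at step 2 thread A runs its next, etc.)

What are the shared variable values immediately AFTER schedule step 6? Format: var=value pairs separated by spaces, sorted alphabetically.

Step 1: thread B executes B1 (x = x * 2). Shared: x=6. PCs: A@0 B@1 C@0
Step 2: thread A executes A1 (x = 6). Shared: x=6. PCs: A@1 B@1 C@0
Step 3: thread A executes A2 (x = x - 2). Shared: x=4. PCs: A@2 B@1 C@0
Step 4: thread C executes C1 (x = x - 2). Shared: x=2. PCs: A@2 B@1 C@1
Step 5: thread A executes A3 (x = x + 3). Shared: x=5. PCs: A@3 B@1 C@1
Step 6: thread B executes B2 (x = x - 2). Shared: x=3. PCs: A@3 B@2 C@1

Answer: x=3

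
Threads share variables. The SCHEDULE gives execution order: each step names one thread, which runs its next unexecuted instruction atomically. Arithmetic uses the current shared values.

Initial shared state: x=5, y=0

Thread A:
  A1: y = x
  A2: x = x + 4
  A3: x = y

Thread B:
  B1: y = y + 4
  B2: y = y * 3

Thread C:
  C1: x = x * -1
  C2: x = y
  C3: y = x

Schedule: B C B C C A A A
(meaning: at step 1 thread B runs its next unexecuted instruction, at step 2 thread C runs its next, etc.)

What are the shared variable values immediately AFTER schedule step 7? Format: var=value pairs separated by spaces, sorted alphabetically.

Step 1: thread B executes B1 (y = y + 4). Shared: x=5 y=4. PCs: A@0 B@1 C@0
Step 2: thread C executes C1 (x = x * -1). Shared: x=-5 y=4. PCs: A@0 B@1 C@1
Step 3: thread B executes B2 (y = y * 3). Shared: x=-5 y=12. PCs: A@0 B@2 C@1
Step 4: thread C executes C2 (x = y). Shared: x=12 y=12. PCs: A@0 B@2 C@2
Step 5: thread C executes C3 (y = x). Shared: x=12 y=12. PCs: A@0 B@2 C@3
Step 6: thread A executes A1 (y = x). Shared: x=12 y=12. PCs: A@1 B@2 C@3
Step 7: thread A executes A2 (x = x + 4). Shared: x=16 y=12. PCs: A@2 B@2 C@3

Answer: x=16 y=12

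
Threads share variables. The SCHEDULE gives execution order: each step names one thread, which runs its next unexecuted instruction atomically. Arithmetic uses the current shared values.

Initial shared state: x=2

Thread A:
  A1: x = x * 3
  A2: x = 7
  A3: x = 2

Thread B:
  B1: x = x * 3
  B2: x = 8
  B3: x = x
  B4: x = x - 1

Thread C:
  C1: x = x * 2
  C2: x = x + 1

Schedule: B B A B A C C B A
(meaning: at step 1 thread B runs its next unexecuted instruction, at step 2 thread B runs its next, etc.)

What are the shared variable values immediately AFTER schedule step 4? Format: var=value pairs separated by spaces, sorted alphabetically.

Step 1: thread B executes B1 (x = x * 3). Shared: x=6. PCs: A@0 B@1 C@0
Step 2: thread B executes B2 (x = 8). Shared: x=8. PCs: A@0 B@2 C@0
Step 3: thread A executes A1 (x = x * 3). Shared: x=24. PCs: A@1 B@2 C@0
Step 4: thread B executes B3 (x = x). Shared: x=24. PCs: A@1 B@3 C@0

Answer: x=24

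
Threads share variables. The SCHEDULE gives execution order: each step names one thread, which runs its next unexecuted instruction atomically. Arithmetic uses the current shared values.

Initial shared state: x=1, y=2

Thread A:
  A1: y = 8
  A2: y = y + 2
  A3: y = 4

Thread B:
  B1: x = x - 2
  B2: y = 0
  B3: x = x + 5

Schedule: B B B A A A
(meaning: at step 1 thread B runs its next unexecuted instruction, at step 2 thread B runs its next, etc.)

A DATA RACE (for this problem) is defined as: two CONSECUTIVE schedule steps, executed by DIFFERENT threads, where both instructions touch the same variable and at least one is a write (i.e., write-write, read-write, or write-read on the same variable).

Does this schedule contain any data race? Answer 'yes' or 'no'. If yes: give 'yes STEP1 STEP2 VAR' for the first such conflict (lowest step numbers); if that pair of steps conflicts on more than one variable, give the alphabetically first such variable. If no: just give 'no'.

Answer: no

Derivation:
Steps 1,2: same thread (B). No race.
Steps 2,3: same thread (B). No race.
Steps 3,4: B(r=x,w=x) vs A(r=-,w=y). No conflict.
Steps 4,5: same thread (A). No race.
Steps 5,6: same thread (A). No race.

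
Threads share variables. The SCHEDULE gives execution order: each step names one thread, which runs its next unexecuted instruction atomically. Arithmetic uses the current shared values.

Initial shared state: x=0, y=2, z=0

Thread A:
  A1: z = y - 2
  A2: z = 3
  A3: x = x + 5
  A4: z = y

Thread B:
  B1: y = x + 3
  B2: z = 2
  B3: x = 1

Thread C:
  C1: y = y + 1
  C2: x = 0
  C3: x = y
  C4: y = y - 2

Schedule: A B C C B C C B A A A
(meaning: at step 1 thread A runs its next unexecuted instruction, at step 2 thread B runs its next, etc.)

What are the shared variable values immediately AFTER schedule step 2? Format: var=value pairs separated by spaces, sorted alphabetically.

Step 1: thread A executes A1 (z = y - 2). Shared: x=0 y=2 z=0. PCs: A@1 B@0 C@0
Step 2: thread B executes B1 (y = x + 3). Shared: x=0 y=3 z=0. PCs: A@1 B@1 C@0

Answer: x=0 y=3 z=0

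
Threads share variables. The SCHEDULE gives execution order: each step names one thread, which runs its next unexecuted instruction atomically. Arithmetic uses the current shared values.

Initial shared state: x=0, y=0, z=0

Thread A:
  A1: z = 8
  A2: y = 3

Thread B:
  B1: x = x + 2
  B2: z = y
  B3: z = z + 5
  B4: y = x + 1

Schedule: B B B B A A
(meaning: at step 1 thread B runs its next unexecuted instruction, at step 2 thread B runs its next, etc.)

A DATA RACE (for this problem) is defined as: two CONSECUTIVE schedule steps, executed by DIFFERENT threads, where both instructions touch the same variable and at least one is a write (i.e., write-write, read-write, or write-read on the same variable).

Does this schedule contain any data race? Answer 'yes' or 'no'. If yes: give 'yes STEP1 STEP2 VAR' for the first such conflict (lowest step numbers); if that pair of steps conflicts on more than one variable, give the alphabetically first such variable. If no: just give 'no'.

Answer: no

Derivation:
Steps 1,2: same thread (B). No race.
Steps 2,3: same thread (B). No race.
Steps 3,4: same thread (B). No race.
Steps 4,5: B(r=x,w=y) vs A(r=-,w=z). No conflict.
Steps 5,6: same thread (A). No race.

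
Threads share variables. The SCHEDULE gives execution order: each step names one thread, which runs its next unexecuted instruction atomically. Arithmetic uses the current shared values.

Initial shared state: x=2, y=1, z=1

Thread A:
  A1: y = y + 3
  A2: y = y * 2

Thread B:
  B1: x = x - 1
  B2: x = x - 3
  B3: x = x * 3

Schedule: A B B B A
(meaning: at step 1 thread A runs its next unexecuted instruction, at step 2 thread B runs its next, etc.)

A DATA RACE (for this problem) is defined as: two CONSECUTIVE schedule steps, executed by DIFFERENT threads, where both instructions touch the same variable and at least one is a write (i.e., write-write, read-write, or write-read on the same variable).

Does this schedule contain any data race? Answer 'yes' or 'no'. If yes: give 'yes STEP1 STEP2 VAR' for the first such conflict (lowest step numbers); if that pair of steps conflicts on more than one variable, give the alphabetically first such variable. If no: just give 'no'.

Answer: no

Derivation:
Steps 1,2: A(r=y,w=y) vs B(r=x,w=x). No conflict.
Steps 2,3: same thread (B). No race.
Steps 3,4: same thread (B). No race.
Steps 4,5: B(r=x,w=x) vs A(r=y,w=y). No conflict.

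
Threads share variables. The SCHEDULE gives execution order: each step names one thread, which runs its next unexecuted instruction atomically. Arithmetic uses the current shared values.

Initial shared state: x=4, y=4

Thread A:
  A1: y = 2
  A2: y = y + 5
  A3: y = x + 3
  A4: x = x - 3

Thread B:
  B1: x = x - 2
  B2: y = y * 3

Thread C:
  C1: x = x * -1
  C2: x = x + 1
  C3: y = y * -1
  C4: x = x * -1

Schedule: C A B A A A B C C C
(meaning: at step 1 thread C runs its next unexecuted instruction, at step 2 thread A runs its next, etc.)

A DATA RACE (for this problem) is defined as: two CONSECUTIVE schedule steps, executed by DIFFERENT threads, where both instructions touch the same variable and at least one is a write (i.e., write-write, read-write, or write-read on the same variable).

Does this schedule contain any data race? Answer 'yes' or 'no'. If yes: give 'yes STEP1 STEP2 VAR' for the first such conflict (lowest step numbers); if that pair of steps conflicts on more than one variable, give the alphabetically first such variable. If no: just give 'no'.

Answer: no

Derivation:
Steps 1,2: C(r=x,w=x) vs A(r=-,w=y). No conflict.
Steps 2,3: A(r=-,w=y) vs B(r=x,w=x). No conflict.
Steps 3,4: B(r=x,w=x) vs A(r=y,w=y). No conflict.
Steps 4,5: same thread (A). No race.
Steps 5,6: same thread (A). No race.
Steps 6,7: A(r=x,w=x) vs B(r=y,w=y). No conflict.
Steps 7,8: B(r=y,w=y) vs C(r=x,w=x). No conflict.
Steps 8,9: same thread (C). No race.
Steps 9,10: same thread (C). No race.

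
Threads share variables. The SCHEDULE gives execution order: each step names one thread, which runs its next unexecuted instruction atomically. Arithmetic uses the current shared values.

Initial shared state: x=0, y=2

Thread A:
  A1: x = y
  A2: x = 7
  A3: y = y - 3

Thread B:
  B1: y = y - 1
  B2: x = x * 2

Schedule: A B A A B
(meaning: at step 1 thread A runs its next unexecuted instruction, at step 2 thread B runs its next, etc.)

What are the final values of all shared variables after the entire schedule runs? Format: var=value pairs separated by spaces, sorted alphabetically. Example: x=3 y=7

Answer: x=14 y=-2

Derivation:
Step 1: thread A executes A1 (x = y). Shared: x=2 y=2. PCs: A@1 B@0
Step 2: thread B executes B1 (y = y - 1). Shared: x=2 y=1. PCs: A@1 B@1
Step 3: thread A executes A2 (x = 7). Shared: x=7 y=1. PCs: A@2 B@1
Step 4: thread A executes A3 (y = y - 3). Shared: x=7 y=-2. PCs: A@3 B@1
Step 5: thread B executes B2 (x = x * 2). Shared: x=14 y=-2. PCs: A@3 B@2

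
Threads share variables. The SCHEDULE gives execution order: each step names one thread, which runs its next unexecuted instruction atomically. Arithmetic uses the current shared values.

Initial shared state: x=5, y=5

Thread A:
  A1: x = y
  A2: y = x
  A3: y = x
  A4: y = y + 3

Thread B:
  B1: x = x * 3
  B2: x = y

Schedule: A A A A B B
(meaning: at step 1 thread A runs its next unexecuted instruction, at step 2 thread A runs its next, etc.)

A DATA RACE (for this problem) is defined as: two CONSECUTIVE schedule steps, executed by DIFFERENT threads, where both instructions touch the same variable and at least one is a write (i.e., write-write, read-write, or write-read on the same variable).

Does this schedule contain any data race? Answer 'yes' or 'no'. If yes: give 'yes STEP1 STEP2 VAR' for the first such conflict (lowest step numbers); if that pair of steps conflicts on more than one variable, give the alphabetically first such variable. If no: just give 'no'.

Answer: no

Derivation:
Steps 1,2: same thread (A). No race.
Steps 2,3: same thread (A). No race.
Steps 3,4: same thread (A). No race.
Steps 4,5: A(r=y,w=y) vs B(r=x,w=x). No conflict.
Steps 5,6: same thread (B). No race.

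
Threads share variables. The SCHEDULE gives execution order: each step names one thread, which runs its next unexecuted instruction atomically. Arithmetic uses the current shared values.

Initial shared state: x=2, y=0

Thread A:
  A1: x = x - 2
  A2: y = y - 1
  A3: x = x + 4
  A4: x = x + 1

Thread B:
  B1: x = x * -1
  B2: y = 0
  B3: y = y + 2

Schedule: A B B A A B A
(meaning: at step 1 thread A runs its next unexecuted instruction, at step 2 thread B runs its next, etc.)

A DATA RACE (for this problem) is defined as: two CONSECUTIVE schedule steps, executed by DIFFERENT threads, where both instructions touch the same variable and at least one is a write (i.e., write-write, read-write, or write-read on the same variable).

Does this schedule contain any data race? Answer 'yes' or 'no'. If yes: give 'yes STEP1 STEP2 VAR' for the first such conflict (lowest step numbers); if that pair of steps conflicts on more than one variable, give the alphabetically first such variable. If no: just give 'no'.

Answer: yes 1 2 x

Derivation:
Steps 1,2: A(x = x - 2) vs B(x = x * -1). RACE on x (W-W).
Steps 2,3: same thread (B). No race.
Steps 3,4: B(y = 0) vs A(y = y - 1). RACE on y (W-W).
Steps 4,5: same thread (A). No race.
Steps 5,6: A(r=x,w=x) vs B(r=y,w=y). No conflict.
Steps 6,7: B(r=y,w=y) vs A(r=x,w=x). No conflict.
First conflict at steps 1,2.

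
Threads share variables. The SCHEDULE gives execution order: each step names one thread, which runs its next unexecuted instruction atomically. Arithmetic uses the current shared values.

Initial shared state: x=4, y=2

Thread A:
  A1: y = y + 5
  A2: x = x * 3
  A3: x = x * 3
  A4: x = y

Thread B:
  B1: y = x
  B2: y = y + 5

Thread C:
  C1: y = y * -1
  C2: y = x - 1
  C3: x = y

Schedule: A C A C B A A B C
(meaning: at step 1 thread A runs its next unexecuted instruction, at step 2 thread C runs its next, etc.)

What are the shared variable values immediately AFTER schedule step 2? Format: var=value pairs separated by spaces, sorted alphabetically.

Step 1: thread A executes A1 (y = y + 5). Shared: x=4 y=7. PCs: A@1 B@0 C@0
Step 2: thread C executes C1 (y = y * -1). Shared: x=4 y=-7. PCs: A@1 B@0 C@1

Answer: x=4 y=-7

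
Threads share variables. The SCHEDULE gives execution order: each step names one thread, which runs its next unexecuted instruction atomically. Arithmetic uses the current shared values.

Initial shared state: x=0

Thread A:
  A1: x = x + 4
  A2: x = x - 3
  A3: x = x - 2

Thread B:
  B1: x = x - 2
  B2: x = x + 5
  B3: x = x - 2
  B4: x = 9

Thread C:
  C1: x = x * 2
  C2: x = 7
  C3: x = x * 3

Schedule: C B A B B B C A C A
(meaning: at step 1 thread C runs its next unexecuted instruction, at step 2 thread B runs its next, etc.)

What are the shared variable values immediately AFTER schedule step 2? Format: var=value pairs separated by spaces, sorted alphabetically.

Answer: x=-2

Derivation:
Step 1: thread C executes C1 (x = x * 2). Shared: x=0. PCs: A@0 B@0 C@1
Step 2: thread B executes B1 (x = x - 2). Shared: x=-2. PCs: A@0 B@1 C@1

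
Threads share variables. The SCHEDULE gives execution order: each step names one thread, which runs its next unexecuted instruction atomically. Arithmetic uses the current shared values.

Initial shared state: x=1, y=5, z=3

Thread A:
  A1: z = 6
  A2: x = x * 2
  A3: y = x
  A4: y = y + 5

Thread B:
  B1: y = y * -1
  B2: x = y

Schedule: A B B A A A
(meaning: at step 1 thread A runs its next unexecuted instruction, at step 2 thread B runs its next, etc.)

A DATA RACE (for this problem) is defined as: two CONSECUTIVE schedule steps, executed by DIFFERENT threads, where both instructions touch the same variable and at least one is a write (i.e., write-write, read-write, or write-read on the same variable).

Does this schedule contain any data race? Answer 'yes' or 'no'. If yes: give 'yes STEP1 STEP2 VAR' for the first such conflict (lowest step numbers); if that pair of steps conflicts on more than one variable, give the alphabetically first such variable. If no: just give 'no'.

Answer: yes 3 4 x

Derivation:
Steps 1,2: A(r=-,w=z) vs B(r=y,w=y). No conflict.
Steps 2,3: same thread (B). No race.
Steps 3,4: B(x = y) vs A(x = x * 2). RACE on x (W-W).
Steps 4,5: same thread (A). No race.
Steps 5,6: same thread (A). No race.
First conflict at steps 3,4.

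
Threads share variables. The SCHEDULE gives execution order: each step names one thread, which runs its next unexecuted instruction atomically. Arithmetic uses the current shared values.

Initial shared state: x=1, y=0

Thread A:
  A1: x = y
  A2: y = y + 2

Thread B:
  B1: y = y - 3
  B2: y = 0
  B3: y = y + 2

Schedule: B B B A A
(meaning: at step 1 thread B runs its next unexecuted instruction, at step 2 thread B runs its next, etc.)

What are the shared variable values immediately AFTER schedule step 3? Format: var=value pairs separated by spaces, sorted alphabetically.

Step 1: thread B executes B1 (y = y - 3). Shared: x=1 y=-3. PCs: A@0 B@1
Step 2: thread B executes B2 (y = 0). Shared: x=1 y=0. PCs: A@0 B@2
Step 3: thread B executes B3 (y = y + 2). Shared: x=1 y=2. PCs: A@0 B@3

Answer: x=1 y=2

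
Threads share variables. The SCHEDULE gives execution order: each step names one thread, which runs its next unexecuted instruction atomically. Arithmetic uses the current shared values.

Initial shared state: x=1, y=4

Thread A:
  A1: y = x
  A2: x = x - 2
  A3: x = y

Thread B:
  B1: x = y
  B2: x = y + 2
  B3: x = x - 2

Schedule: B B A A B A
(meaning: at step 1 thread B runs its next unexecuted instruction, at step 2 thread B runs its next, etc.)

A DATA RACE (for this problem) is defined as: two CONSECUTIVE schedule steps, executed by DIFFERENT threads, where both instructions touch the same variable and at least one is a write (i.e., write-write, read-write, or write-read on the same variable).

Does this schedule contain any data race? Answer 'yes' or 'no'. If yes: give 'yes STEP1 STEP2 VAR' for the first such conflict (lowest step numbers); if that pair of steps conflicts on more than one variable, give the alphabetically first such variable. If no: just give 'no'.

Answer: yes 2 3 x

Derivation:
Steps 1,2: same thread (B). No race.
Steps 2,3: B(x = y + 2) vs A(y = x). RACE on x (W-R), y (R-W). Multiple vars; alphabetically first is x.
Steps 3,4: same thread (A). No race.
Steps 4,5: A(x = x - 2) vs B(x = x - 2). RACE on x (W-W).
Steps 5,6: B(x = x - 2) vs A(x = y). RACE on x (W-W).
First conflict at steps 2,3.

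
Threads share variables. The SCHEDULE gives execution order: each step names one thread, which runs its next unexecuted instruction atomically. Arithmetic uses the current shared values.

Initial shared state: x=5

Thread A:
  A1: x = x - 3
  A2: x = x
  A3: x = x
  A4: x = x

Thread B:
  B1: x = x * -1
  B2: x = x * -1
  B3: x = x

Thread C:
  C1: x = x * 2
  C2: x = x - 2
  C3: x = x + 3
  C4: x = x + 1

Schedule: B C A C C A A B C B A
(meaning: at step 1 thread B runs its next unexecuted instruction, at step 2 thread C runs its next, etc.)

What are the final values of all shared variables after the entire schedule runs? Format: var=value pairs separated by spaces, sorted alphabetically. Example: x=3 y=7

Answer: x=13

Derivation:
Step 1: thread B executes B1 (x = x * -1). Shared: x=-5. PCs: A@0 B@1 C@0
Step 2: thread C executes C1 (x = x * 2). Shared: x=-10. PCs: A@0 B@1 C@1
Step 3: thread A executes A1 (x = x - 3). Shared: x=-13. PCs: A@1 B@1 C@1
Step 4: thread C executes C2 (x = x - 2). Shared: x=-15. PCs: A@1 B@1 C@2
Step 5: thread C executes C3 (x = x + 3). Shared: x=-12. PCs: A@1 B@1 C@3
Step 6: thread A executes A2 (x = x). Shared: x=-12. PCs: A@2 B@1 C@3
Step 7: thread A executes A3 (x = x). Shared: x=-12. PCs: A@3 B@1 C@3
Step 8: thread B executes B2 (x = x * -1). Shared: x=12. PCs: A@3 B@2 C@3
Step 9: thread C executes C4 (x = x + 1). Shared: x=13. PCs: A@3 B@2 C@4
Step 10: thread B executes B3 (x = x). Shared: x=13. PCs: A@3 B@3 C@4
Step 11: thread A executes A4 (x = x). Shared: x=13. PCs: A@4 B@3 C@4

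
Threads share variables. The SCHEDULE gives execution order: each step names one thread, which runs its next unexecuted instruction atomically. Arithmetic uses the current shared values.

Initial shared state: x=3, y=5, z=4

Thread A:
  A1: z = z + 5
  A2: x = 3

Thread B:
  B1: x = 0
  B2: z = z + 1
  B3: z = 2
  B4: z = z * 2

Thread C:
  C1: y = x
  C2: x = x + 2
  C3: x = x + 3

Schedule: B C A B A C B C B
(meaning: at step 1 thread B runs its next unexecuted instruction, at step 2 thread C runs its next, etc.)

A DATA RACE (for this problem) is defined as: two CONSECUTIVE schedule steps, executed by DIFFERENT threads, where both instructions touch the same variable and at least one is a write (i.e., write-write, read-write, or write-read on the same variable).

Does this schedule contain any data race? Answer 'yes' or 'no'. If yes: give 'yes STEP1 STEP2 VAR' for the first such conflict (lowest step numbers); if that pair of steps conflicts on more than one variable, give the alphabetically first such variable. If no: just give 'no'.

Steps 1,2: B(x = 0) vs C(y = x). RACE on x (W-R).
Steps 2,3: C(r=x,w=y) vs A(r=z,w=z). No conflict.
Steps 3,4: A(z = z + 5) vs B(z = z + 1). RACE on z (W-W).
Steps 4,5: B(r=z,w=z) vs A(r=-,w=x). No conflict.
Steps 5,6: A(x = 3) vs C(x = x + 2). RACE on x (W-W).
Steps 6,7: C(r=x,w=x) vs B(r=-,w=z). No conflict.
Steps 7,8: B(r=-,w=z) vs C(r=x,w=x). No conflict.
Steps 8,9: C(r=x,w=x) vs B(r=z,w=z). No conflict.
First conflict at steps 1,2.

Answer: yes 1 2 x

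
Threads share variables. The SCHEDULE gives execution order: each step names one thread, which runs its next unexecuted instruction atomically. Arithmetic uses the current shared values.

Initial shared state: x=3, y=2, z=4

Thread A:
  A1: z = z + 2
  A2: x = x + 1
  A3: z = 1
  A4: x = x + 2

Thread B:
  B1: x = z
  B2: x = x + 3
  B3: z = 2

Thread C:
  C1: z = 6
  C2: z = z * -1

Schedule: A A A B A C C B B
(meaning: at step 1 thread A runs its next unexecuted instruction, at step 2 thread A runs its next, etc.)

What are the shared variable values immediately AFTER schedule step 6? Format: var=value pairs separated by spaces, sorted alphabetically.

Answer: x=3 y=2 z=6

Derivation:
Step 1: thread A executes A1 (z = z + 2). Shared: x=3 y=2 z=6. PCs: A@1 B@0 C@0
Step 2: thread A executes A2 (x = x + 1). Shared: x=4 y=2 z=6. PCs: A@2 B@0 C@0
Step 3: thread A executes A3 (z = 1). Shared: x=4 y=2 z=1. PCs: A@3 B@0 C@0
Step 4: thread B executes B1 (x = z). Shared: x=1 y=2 z=1. PCs: A@3 B@1 C@0
Step 5: thread A executes A4 (x = x + 2). Shared: x=3 y=2 z=1. PCs: A@4 B@1 C@0
Step 6: thread C executes C1 (z = 6). Shared: x=3 y=2 z=6. PCs: A@4 B@1 C@1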